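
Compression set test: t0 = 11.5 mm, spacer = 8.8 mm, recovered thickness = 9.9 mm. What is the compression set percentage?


CS = (t0 - recovered) / (t0 - ts) * 100
= (11.5 - 9.9) / (11.5 - 8.8) * 100
= 1.6 / 2.7 * 100
= 59.3%

59.3%


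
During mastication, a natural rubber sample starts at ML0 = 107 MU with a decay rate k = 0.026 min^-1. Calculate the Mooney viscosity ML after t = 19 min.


ML = ML0 * exp(-k * t)
ML = 107 * exp(-0.026 * 19)
ML = 107 * 0.6102
ML = 65.29 MU

65.29 MU


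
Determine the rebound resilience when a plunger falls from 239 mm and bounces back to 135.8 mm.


Resilience = h_rebound / h_drop * 100
= 135.8 / 239 * 100
= 56.8%

56.8%


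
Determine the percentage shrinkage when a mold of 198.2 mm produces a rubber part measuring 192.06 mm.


Shrinkage = (mold - part) / mold * 100
= (198.2 - 192.06) / 198.2 * 100
= 6.14 / 198.2 * 100
= 3.1%

3.1%


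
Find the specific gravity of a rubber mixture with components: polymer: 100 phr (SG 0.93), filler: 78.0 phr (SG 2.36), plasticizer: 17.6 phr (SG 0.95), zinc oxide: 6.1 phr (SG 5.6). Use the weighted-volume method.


Sum of weights = 201.7
Volume contributions:
  polymer: 100/0.93 = 107.5269
  filler: 78.0/2.36 = 33.0508
  plasticizer: 17.6/0.95 = 18.5263
  zinc oxide: 6.1/5.6 = 1.0893
Sum of volumes = 160.1933
SG = 201.7 / 160.1933 = 1.259

SG = 1.259


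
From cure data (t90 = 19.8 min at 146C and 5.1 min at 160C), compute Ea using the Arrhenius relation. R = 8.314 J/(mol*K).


T1 = 419.15 K, T2 = 433.15 K
1/T1 - 1/T2 = 7.7112e-05
ln(t1/t2) = ln(19.8/5.1) = 1.3564
Ea = 8.314 * 1.3564 / 7.7112e-05 = 146248.2943 J/mol
Ea = 146.25 kJ/mol

146.25 kJ/mol


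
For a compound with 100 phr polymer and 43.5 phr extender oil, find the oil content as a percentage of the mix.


Oil % = oil / (100 + oil) * 100
= 43.5 / (100 + 43.5) * 100
= 43.5 / 143.5 * 100
= 30.31%

30.31%


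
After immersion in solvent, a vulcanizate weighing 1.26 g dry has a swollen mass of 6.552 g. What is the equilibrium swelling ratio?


Q = W_swollen / W_dry
Q = 6.552 / 1.26
Q = 5.2

Q = 5.2


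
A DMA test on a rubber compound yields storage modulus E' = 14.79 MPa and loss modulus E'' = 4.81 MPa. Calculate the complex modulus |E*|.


|E*| = sqrt(E'^2 + E''^2)
= sqrt(14.79^2 + 4.81^2)
= sqrt(218.7441 + 23.1361)
= 15.552 MPa

15.552 MPa


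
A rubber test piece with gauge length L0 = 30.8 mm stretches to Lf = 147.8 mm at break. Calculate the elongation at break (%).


Elongation = (Lf - L0) / L0 * 100
= (147.8 - 30.8) / 30.8 * 100
= 117.0 / 30.8 * 100
= 379.9%

379.9%


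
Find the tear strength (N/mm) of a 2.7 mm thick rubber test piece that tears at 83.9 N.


Tear strength = force / thickness
= 83.9 / 2.7
= 31.07 N/mm

31.07 N/mm


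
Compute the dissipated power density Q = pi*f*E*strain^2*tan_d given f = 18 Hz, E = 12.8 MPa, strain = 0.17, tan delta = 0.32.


Q = pi * f * E * strain^2 * tan_d
= pi * 18 * 12.8 * 0.17^2 * 0.32
= pi * 18 * 12.8 * 0.0289 * 0.32
= 6.6939

Q = 6.6939


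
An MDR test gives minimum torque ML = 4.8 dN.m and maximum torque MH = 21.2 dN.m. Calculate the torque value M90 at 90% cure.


M90 = ML + 0.9 * (MH - ML)
M90 = 4.8 + 0.9 * (21.2 - 4.8)
M90 = 4.8 + 0.9 * 16.4
M90 = 19.56 dN.m

19.56 dN.m


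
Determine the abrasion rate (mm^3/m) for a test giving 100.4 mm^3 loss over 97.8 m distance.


Rate = volume_loss / distance
= 100.4 / 97.8
= 1.027 mm^3/m

1.027 mm^3/m


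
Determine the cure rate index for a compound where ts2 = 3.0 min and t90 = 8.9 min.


CRI = 100 / (t90 - ts2)
= 100 / (8.9 - 3.0)
= 100 / 5.9
= 16.95 min^-1

16.95 min^-1


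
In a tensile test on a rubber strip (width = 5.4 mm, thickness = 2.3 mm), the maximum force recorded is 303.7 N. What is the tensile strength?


Area = width * thickness = 5.4 * 2.3 = 12.42 mm^2
TS = force / area = 303.7 / 12.42 = 24.45 MPa

24.45 MPa


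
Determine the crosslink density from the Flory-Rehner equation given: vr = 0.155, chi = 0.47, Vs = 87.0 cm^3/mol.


ln(1 - vr) = ln(1 - 0.155) = -0.1684
Numerator = -((-0.1684) + 0.155 + 0.47 * 0.155^2) = 0.0021
Denominator = 87.0 * (0.155^(1/3) - 0.155/2) = 39.9912
nu = 0.0021 / 39.9912 = 5.3184e-05 mol/cm^3

5.3184e-05 mol/cm^3


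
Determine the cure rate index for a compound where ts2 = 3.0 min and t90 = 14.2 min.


CRI = 100 / (t90 - ts2)
= 100 / (14.2 - 3.0)
= 100 / 11.2
= 8.93 min^-1

8.93 min^-1


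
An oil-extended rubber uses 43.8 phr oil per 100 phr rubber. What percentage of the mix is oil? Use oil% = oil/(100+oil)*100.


Oil % = oil / (100 + oil) * 100
= 43.8 / (100 + 43.8) * 100
= 43.8 / 143.8 * 100
= 30.46%

30.46%


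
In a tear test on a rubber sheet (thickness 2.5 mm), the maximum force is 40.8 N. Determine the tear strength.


Tear strength = force / thickness
= 40.8 / 2.5
= 16.32 N/mm

16.32 N/mm


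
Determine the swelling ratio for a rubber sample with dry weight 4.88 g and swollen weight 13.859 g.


Q = W_swollen / W_dry
Q = 13.859 / 4.88
Q = 2.84

Q = 2.84


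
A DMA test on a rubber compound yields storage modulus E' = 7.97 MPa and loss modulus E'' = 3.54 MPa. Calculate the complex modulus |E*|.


|E*| = sqrt(E'^2 + E''^2)
= sqrt(7.97^2 + 3.54^2)
= sqrt(63.5209 + 12.5316)
= 8.721 MPa

8.721 MPa


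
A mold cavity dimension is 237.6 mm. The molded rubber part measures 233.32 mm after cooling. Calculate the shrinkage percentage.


Shrinkage = (mold - part) / mold * 100
= (237.6 - 233.32) / 237.6 * 100
= 4.28 / 237.6 * 100
= 1.8%

1.8%


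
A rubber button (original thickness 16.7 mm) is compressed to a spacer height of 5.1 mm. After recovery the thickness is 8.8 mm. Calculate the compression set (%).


CS = (t0 - recovered) / (t0 - ts) * 100
= (16.7 - 8.8) / (16.7 - 5.1) * 100
= 7.9 / 11.6 * 100
= 68.1%

68.1%


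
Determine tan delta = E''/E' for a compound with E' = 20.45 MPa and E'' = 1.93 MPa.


tan delta = E'' / E'
= 1.93 / 20.45
= 0.0944

tan delta = 0.0944


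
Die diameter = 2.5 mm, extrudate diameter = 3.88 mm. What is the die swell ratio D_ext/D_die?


Die swell ratio = D_extrudate / D_die
= 3.88 / 2.5
= 1.552

Die swell = 1.552


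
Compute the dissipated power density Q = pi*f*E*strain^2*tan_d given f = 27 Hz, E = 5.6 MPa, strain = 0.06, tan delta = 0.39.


Q = pi * f * E * strain^2 * tan_d
= pi * 27 * 5.6 * 0.06^2 * 0.39
= pi * 27 * 5.6 * 0.0036 * 0.39
= 0.6669

Q = 0.6669


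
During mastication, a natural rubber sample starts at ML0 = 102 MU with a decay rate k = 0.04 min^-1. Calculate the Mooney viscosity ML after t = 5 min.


ML = ML0 * exp(-k * t)
ML = 102 * exp(-0.04 * 5)
ML = 102 * 0.8187
ML = 83.51 MU

83.51 MU


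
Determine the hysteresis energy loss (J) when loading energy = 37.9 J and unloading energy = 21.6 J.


Hysteresis loss = loading - unloading
= 37.9 - 21.6
= 16.3 J

16.3 J


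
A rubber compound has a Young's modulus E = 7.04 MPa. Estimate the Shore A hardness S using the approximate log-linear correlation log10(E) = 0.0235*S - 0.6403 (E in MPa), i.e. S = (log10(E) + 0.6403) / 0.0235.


log10(E) = 0.0235*S - 0.6403  =>  S = (log10(E) + 0.6403) / 0.0235
log10(7.04) = 0.847573
S = (0.847573 + 0.6403) / 0.0235 = 1.487873 / 0.0235
S = 63.3

Shore A = 63.3


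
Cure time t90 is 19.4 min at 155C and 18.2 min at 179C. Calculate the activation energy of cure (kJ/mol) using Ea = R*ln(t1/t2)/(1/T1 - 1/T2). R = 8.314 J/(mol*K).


T1 = 428.15 K, T2 = 452.15 K
1/T1 - 1/T2 = 1.2397e-04
ln(t1/t2) = ln(19.4/18.2) = 0.0639
Ea = 8.314 * 0.0639 / 1.2397e-04 = 4282.0149 J/mol
Ea = 4.28 kJ/mol

4.28 kJ/mol


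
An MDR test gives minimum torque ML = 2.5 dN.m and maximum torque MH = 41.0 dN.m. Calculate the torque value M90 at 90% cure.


M90 = ML + 0.9 * (MH - ML)
M90 = 2.5 + 0.9 * (41.0 - 2.5)
M90 = 2.5 + 0.9 * 38.5
M90 = 37.15 dN.m

37.15 dN.m


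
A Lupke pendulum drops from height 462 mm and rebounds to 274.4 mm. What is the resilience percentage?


Resilience = h_rebound / h_drop * 100
= 274.4 / 462 * 100
= 59.4%

59.4%


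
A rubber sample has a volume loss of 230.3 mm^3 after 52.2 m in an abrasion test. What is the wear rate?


Rate = volume_loss / distance
= 230.3 / 52.2
= 4.412 mm^3/m

4.412 mm^3/m


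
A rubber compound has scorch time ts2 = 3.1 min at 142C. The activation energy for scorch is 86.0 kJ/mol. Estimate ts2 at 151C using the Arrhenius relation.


Convert temperatures: T1 = 142 + 273.15 = 415.15 K, T2 = 151 + 273.15 = 424.15 K
ts2_new = 3.1 * exp(86000 / 8.314 * (1/424.15 - 1/415.15))
1/T2 - 1/T1 = -5.1111e-05
ts2_new = 1.83 min

1.83 min


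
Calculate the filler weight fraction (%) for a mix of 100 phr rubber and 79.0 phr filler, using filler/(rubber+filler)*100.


Filler % = filler / (rubber + filler) * 100
= 79.0 / (100 + 79.0) * 100
= 79.0 / 179.0 * 100
= 44.13%

44.13%


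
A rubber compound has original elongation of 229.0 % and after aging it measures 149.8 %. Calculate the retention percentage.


Retention = aged / original * 100
= 149.8 / 229.0 * 100
= 65.4%

65.4%


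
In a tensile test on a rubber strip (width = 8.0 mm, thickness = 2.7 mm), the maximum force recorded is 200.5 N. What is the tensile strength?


Area = width * thickness = 8.0 * 2.7 = 21.6 mm^2
TS = force / area = 200.5 / 21.6 = 9.28 MPa

9.28 MPa


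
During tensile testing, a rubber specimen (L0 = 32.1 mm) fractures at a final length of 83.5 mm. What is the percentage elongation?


Elongation = (Lf - L0) / L0 * 100
= (83.5 - 32.1) / 32.1 * 100
= 51.4 / 32.1 * 100
= 160.1%

160.1%


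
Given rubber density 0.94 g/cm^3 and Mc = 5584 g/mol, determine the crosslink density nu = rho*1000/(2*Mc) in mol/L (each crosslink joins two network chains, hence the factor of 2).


nu = rho * 1000 / (2 * Mc)
nu = 0.94 * 1000 / (2 * 5584)
nu = 940.0 / 11168
nu = 0.0842 mol/L

0.0842 mol/L


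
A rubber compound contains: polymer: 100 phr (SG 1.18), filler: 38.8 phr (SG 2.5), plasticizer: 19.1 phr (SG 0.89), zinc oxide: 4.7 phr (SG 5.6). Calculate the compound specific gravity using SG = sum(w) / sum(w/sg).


Sum of weights = 162.6
Volume contributions:
  polymer: 100/1.18 = 84.7458
  filler: 38.8/2.5 = 15.5200
  plasticizer: 19.1/0.89 = 21.4607
  zinc oxide: 4.7/5.6 = 0.8393
Sum of volumes = 122.5657
SG = 162.6 / 122.5657 = 1.327

SG = 1.327


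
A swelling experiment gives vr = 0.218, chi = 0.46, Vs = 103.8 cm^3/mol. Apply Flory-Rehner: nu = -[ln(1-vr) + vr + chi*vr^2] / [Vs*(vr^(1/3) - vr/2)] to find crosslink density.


ln(1 - vr) = ln(1 - 0.218) = -0.2459
Numerator = -((-0.2459) + 0.218 + 0.46 * 0.218^2) = 0.0060
Denominator = 103.8 * (0.218^(1/3) - 0.218/2) = 51.1574
nu = 0.0060 / 51.1574 = 1.1806e-04 mol/cm^3

1.1806e-04 mol/cm^3


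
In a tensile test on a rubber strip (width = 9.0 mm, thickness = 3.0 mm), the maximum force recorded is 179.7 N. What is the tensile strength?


Area = width * thickness = 9.0 * 3.0 = 27.0 mm^2
TS = force / area = 179.7 / 27.0 = 6.66 MPa

6.66 MPa


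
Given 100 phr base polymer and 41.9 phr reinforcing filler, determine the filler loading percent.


Filler % = filler / (rubber + filler) * 100
= 41.9 / (100 + 41.9) * 100
= 41.9 / 141.9 * 100
= 29.53%

29.53%


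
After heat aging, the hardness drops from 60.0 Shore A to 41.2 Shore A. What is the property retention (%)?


Retention = aged / original * 100
= 41.2 / 60.0 * 100
= 68.7%

68.7%


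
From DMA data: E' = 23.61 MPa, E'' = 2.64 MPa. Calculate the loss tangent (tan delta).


tan delta = E'' / E'
= 2.64 / 23.61
= 0.1118

tan delta = 0.1118


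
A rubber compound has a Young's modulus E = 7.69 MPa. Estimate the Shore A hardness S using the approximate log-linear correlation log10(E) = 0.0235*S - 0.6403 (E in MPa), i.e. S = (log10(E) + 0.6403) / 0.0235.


log10(E) = 0.0235*S - 0.6403  =>  S = (log10(E) + 0.6403) / 0.0235
log10(7.69) = 0.885926
S = (0.885926 + 0.6403) / 0.0235 = 1.526226 / 0.0235
S = 64.9

Shore A = 64.9


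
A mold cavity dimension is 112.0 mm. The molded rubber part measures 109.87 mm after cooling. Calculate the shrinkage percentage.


Shrinkage = (mold - part) / mold * 100
= (112.0 - 109.87) / 112.0 * 100
= 2.13 / 112.0 * 100
= 1.9%

1.9%


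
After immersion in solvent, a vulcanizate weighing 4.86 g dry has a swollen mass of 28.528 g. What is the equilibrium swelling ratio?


Q = W_swollen / W_dry
Q = 28.528 / 4.86
Q = 5.87

Q = 5.87


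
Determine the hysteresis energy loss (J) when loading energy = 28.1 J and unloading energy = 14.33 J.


Hysteresis loss = loading - unloading
= 28.1 - 14.33
= 13.77 J

13.77 J


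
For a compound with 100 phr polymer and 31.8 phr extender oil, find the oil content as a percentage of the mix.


Oil % = oil / (100 + oil) * 100
= 31.8 / (100 + 31.8) * 100
= 31.8 / 131.8 * 100
= 24.13%

24.13%


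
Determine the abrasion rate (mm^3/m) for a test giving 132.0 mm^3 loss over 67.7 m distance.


Rate = volume_loss / distance
= 132.0 / 67.7
= 1.95 mm^3/m

1.95 mm^3/m


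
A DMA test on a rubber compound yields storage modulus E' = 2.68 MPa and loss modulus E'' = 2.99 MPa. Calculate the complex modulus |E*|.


|E*| = sqrt(E'^2 + E''^2)
= sqrt(2.68^2 + 2.99^2)
= sqrt(7.1824 + 8.9401)
= 4.015 MPa

4.015 MPa


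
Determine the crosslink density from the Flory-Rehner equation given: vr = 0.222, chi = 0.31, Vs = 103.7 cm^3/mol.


ln(1 - vr) = ln(1 - 0.222) = -0.2510
Numerator = -((-0.2510) + 0.222 + 0.31 * 0.222^2) = 0.0138
Denominator = 103.7 * (0.222^(1/3) - 0.222/2) = 51.2802
nu = 0.0138 / 51.2802 = 2.6815e-04 mol/cm^3

2.6815e-04 mol/cm^3


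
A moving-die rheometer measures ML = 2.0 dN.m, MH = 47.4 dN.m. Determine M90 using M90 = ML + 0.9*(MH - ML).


M90 = ML + 0.9 * (MH - ML)
M90 = 2.0 + 0.9 * (47.4 - 2.0)
M90 = 2.0 + 0.9 * 45.4
M90 = 42.86 dN.m

42.86 dN.m


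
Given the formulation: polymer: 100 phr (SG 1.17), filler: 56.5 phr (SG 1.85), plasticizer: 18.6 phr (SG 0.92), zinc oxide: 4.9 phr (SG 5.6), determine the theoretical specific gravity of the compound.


Sum of weights = 180.0
Volume contributions:
  polymer: 100/1.17 = 85.4701
  filler: 56.5/1.85 = 30.5405
  plasticizer: 18.6/0.92 = 20.2174
  zinc oxide: 4.9/5.6 = 0.8750
Sum of volumes = 137.1030
SG = 180.0 / 137.1030 = 1.313

SG = 1.313


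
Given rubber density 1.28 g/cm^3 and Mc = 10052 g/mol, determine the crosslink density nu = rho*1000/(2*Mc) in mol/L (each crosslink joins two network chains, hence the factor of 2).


nu = rho * 1000 / (2 * Mc)
nu = 1.28 * 1000 / (2 * 10052)
nu = 1280.0 / 20104
nu = 0.0637 mol/L

0.0637 mol/L


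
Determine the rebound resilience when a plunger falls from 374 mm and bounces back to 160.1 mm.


Resilience = h_rebound / h_drop * 100
= 160.1 / 374 * 100
= 42.8%

42.8%


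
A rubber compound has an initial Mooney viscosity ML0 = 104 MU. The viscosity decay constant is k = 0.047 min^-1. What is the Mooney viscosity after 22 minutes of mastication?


ML = ML0 * exp(-k * t)
ML = 104 * exp(-0.047 * 22)
ML = 104 * 0.3556
ML = 36.98 MU

36.98 MU


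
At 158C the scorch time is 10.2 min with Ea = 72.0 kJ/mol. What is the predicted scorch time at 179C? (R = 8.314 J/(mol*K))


Convert temperatures: T1 = 158 + 273.15 = 431.15 K, T2 = 179 + 273.15 = 452.15 K
ts2_new = 10.2 * exp(72000 / 8.314 * (1/452.15 - 1/431.15))
1/T2 - 1/T1 = -1.0772e-04
ts2_new = 4.01 min

4.01 min


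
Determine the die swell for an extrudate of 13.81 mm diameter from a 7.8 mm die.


Die swell ratio = D_extrudate / D_die
= 13.81 / 7.8
= 1.771

Die swell = 1.771


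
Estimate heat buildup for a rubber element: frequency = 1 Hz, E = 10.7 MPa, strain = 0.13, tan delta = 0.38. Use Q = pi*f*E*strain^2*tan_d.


Q = pi * f * E * strain^2 * tan_d
= pi * 1 * 10.7 * 0.13^2 * 0.38
= pi * 1 * 10.7 * 0.0169 * 0.38
= 0.2159

Q = 0.2159


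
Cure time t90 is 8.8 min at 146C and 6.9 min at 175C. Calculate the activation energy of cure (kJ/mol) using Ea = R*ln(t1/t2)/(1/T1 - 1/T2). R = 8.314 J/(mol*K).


T1 = 419.15 K, T2 = 448.15 K
1/T1 - 1/T2 = 1.5439e-04
ln(t1/t2) = ln(8.8/6.9) = 0.2432
Ea = 8.314 * 0.2432 / 1.5439e-04 = 13098.5308 J/mol
Ea = 13.1 kJ/mol

13.1 kJ/mol


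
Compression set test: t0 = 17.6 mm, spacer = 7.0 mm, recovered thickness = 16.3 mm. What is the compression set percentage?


CS = (t0 - recovered) / (t0 - ts) * 100
= (17.6 - 16.3) / (17.6 - 7.0) * 100
= 1.3 / 10.6 * 100
= 12.3%

12.3%


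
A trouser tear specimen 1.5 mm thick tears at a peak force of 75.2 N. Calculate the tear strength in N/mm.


Tear strength = force / thickness
= 75.2 / 1.5
= 50.13 N/mm

50.13 N/mm


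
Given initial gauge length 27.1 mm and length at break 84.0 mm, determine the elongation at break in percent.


Elongation = (Lf - L0) / L0 * 100
= (84.0 - 27.1) / 27.1 * 100
= 56.9 / 27.1 * 100
= 210.0%

210.0%


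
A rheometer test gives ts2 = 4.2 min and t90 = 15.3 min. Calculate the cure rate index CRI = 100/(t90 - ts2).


CRI = 100 / (t90 - ts2)
= 100 / (15.3 - 4.2)
= 100 / 11.1
= 9.01 min^-1

9.01 min^-1


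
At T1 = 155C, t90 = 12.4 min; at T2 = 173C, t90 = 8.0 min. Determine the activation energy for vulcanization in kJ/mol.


T1 = 428.15 K, T2 = 446.15 K
1/T1 - 1/T2 = 9.4231e-05
ln(t1/t2) = ln(12.4/8.0) = 0.4383
Ea = 8.314 * 0.4383 / 9.4231e-05 = 38667.0617 J/mol
Ea = 38.67 kJ/mol

38.67 kJ/mol


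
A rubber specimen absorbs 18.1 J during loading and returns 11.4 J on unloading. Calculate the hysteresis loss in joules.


Hysteresis loss = loading - unloading
= 18.1 - 11.4
= 6.7 J

6.7 J


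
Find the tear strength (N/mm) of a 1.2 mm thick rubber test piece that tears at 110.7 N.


Tear strength = force / thickness
= 110.7 / 1.2
= 92.25 N/mm

92.25 N/mm


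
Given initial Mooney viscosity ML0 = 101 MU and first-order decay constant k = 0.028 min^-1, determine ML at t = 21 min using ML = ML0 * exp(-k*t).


ML = ML0 * exp(-k * t)
ML = 101 * exp(-0.028 * 21)
ML = 101 * 0.5554
ML = 56.1 MU

56.1 MU


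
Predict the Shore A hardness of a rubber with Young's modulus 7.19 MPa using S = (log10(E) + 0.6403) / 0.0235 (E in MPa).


log10(E) = 0.0235*S - 0.6403  =>  S = (log10(E) + 0.6403) / 0.0235
log10(7.19) = 0.856729
S = (0.856729 + 0.6403) / 0.0235 = 1.497029 / 0.0235
S = 63.7

Shore A = 63.7


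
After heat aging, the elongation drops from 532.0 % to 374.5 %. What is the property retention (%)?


Retention = aged / original * 100
= 374.5 / 532.0 * 100
= 70.4%

70.4%


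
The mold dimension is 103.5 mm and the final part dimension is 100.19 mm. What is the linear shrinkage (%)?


Shrinkage = (mold - part) / mold * 100
= (103.5 - 100.19) / 103.5 * 100
= 3.31 / 103.5 * 100
= 3.2%

3.2%


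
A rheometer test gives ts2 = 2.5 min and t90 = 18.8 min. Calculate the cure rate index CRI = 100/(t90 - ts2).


CRI = 100 / (t90 - ts2)
= 100 / (18.8 - 2.5)
= 100 / 16.3
= 6.13 min^-1

6.13 min^-1


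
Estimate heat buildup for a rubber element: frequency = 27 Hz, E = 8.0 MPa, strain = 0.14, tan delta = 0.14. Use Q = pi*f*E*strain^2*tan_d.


Q = pi * f * E * strain^2 * tan_d
= pi * 27 * 8.0 * 0.14^2 * 0.14
= pi * 27 * 8.0 * 0.0196 * 0.14
= 1.8620

Q = 1.8620


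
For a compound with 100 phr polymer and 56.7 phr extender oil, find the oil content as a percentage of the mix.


Oil % = oil / (100 + oil) * 100
= 56.7 / (100 + 56.7) * 100
= 56.7 / 156.7 * 100
= 36.18%

36.18%


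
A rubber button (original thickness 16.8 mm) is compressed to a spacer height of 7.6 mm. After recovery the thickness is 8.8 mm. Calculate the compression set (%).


CS = (t0 - recovered) / (t0 - ts) * 100
= (16.8 - 8.8) / (16.8 - 7.6) * 100
= 8.0 / 9.2 * 100
= 87.0%

87.0%


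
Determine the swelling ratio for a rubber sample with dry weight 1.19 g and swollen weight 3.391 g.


Q = W_swollen / W_dry
Q = 3.391 / 1.19
Q = 2.85

Q = 2.85


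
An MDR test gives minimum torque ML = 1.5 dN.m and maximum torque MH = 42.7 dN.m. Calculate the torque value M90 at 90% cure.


M90 = ML + 0.9 * (MH - ML)
M90 = 1.5 + 0.9 * (42.7 - 1.5)
M90 = 1.5 + 0.9 * 41.2
M90 = 38.58 dN.m

38.58 dN.m


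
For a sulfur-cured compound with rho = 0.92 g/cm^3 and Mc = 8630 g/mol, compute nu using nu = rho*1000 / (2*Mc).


nu = rho * 1000 / (2 * Mc)
nu = 0.92 * 1000 / (2 * 8630)
nu = 920.0 / 17260
nu = 0.0533 mol/L

0.0533 mol/L


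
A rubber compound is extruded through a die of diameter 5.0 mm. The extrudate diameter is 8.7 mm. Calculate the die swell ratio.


Die swell ratio = D_extrudate / D_die
= 8.7 / 5.0
= 1.74

Die swell = 1.74


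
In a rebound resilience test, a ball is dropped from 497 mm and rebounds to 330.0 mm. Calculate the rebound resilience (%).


Resilience = h_rebound / h_drop * 100
= 330.0 / 497 * 100
= 66.4%

66.4%


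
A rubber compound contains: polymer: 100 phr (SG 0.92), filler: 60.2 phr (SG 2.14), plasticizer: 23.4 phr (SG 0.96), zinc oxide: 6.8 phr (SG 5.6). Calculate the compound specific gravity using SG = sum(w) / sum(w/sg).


Sum of weights = 190.4
Volume contributions:
  polymer: 100/0.92 = 108.6957
  filler: 60.2/2.14 = 28.1308
  plasticizer: 23.4/0.96 = 24.3750
  zinc oxide: 6.8/5.6 = 1.2143
Sum of volumes = 162.4158
SG = 190.4 / 162.4158 = 1.172

SG = 1.172


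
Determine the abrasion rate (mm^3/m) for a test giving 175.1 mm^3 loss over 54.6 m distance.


Rate = volume_loss / distance
= 175.1 / 54.6
= 3.207 mm^3/m

3.207 mm^3/m


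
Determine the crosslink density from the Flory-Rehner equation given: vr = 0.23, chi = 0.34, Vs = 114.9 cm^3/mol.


ln(1 - vr) = ln(1 - 0.23) = -0.2614
Numerator = -((-0.2614) + 0.23 + 0.34 * 0.23^2) = 0.0134
Denominator = 114.9 * (0.23^(1/3) - 0.23/2) = 57.1849
nu = 0.0134 / 57.1849 = 2.3396e-04 mol/cm^3

2.3396e-04 mol/cm^3


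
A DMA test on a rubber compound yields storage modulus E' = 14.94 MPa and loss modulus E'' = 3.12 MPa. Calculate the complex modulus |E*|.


|E*| = sqrt(E'^2 + E''^2)
= sqrt(14.94^2 + 3.12^2)
= sqrt(223.2036 + 9.7344)
= 15.262 MPa

15.262 MPa


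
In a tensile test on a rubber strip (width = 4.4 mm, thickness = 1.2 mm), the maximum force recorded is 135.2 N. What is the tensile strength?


Area = width * thickness = 4.4 * 1.2 = 5.28 mm^2
TS = force / area = 135.2 / 5.28 = 25.61 MPa

25.61 MPa


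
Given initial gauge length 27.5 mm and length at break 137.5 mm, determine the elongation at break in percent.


Elongation = (Lf - L0) / L0 * 100
= (137.5 - 27.5) / 27.5 * 100
= 110.0 / 27.5 * 100
= 400.0%

400.0%


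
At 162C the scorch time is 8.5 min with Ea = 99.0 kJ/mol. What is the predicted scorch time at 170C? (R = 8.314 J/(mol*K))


Convert temperatures: T1 = 162 + 273.15 = 435.15 K, T2 = 170 + 273.15 = 443.15 K
ts2_new = 8.5 * exp(99000 / 8.314 * (1/443.15 - 1/435.15))
1/T2 - 1/T1 = -4.1486e-05
ts2_new = 5.19 min

5.19 min


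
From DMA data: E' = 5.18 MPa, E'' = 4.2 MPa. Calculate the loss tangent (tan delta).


tan delta = E'' / E'
= 4.2 / 5.18
= 0.8108

tan delta = 0.8108


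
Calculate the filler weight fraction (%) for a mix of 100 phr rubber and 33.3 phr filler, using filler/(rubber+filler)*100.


Filler % = filler / (rubber + filler) * 100
= 33.3 / (100 + 33.3) * 100
= 33.3 / 133.3 * 100
= 24.98%

24.98%


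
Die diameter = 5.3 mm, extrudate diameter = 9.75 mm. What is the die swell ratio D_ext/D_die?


Die swell ratio = D_extrudate / D_die
= 9.75 / 5.3
= 1.84

Die swell = 1.84


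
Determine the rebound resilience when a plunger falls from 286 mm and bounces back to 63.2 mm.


Resilience = h_rebound / h_drop * 100
= 63.2 / 286 * 100
= 22.1%

22.1%


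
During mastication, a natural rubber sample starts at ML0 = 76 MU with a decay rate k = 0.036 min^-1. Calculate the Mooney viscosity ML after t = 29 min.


ML = ML0 * exp(-k * t)
ML = 76 * exp(-0.036 * 29)
ML = 76 * 0.3520
ML = 26.76 MU

26.76 MU


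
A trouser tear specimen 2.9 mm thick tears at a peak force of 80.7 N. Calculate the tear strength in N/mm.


Tear strength = force / thickness
= 80.7 / 2.9
= 27.83 N/mm

27.83 N/mm


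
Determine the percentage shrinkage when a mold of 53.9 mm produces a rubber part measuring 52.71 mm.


Shrinkage = (mold - part) / mold * 100
= (53.9 - 52.71) / 53.9 * 100
= 1.19 / 53.9 * 100
= 2.21%

2.21%


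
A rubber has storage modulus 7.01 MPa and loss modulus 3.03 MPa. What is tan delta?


tan delta = E'' / E'
= 3.03 / 7.01
= 0.4322

tan delta = 0.4322


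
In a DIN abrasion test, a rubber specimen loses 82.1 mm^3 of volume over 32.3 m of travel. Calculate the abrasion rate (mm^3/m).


Rate = volume_loss / distance
= 82.1 / 32.3
= 2.542 mm^3/m

2.542 mm^3/m


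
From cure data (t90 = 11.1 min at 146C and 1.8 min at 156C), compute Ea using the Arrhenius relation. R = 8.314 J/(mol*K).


T1 = 419.15 K, T2 = 429.15 K
1/T1 - 1/T2 = 5.5593e-05
ln(t1/t2) = ln(11.1/1.8) = 1.8192
Ea = 8.314 * 1.8192 / 5.5593e-05 = 272056.5172 J/mol
Ea = 272.06 kJ/mol

272.06 kJ/mol


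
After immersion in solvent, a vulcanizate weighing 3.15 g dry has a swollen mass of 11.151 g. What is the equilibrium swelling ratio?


Q = W_swollen / W_dry
Q = 11.151 / 3.15
Q = 3.54

Q = 3.54


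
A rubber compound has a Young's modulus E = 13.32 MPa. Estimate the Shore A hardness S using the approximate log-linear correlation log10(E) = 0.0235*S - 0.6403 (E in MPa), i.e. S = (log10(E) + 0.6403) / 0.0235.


log10(E) = 0.0235*S - 0.6403  =>  S = (log10(E) + 0.6403) / 0.0235
log10(13.32) = 1.124504
S = (1.124504 + 0.6403) / 0.0235 = 1.764804 / 0.0235
S = 75.1

Shore A = 75.1


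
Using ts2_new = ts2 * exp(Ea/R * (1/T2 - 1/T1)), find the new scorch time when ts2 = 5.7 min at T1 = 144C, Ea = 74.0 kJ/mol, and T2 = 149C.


Convert temperatures: T1 = 144 + 273.15 = 417.15 K, T2 = 149 + 273.15 = 422.15 K
ts2_new = 5.7 * exp(74000 / 8.314 * (1/422.15 - 1/417.15))
1/T2 - 1/T1 = -2.8393e-05
ts2_new = 4.43 min

4.43 min


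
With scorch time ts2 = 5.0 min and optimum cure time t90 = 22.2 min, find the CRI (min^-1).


CRI = 100 / (t90 - ts2)
= 100 / (22.2 - 5.0)
= 100 / 17.2
= 5.81 min^-1

5.81 min^-1


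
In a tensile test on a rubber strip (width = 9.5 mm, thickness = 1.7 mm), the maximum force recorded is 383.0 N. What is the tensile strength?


Area = width * thickness = 9.5 * 1.7 = 16.15 mm^2
TS = force / area = 383.0 / 16.15 = 23.72 MPa

23.72 MPa


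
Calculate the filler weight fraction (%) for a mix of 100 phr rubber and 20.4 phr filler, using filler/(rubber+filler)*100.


Filler % = filler / (rubber + filler) * 100
= 20.4 / (100 + 20.4) * 100
= 20.4 / 120.4 * 100
= 16.94%

16.94%


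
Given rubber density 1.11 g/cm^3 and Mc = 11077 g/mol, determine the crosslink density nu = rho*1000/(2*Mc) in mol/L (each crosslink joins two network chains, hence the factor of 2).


nu = rho * 1000 / (2 * Mc)
nu = 1.11 * 1000 / (2 * 11077)
nu = 1110.0 / 22154
nu = 0.0501 mol/L

0.0501 mol/L


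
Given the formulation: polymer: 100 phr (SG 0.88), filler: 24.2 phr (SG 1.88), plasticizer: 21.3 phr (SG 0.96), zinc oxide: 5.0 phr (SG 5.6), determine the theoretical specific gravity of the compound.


Sum of weights = 150.5
Volume contributions:
  polymer: 100/0.88 = 113.6364
  filler: 24.2/1.88 = 12.8723
  plasticizer: 21.3/0.96 = 22.1875
  zinc oxide: 5.0/5.6 = 0.8929
Sum of volumes = 149.5891
SG = 150.5 / 149.5891 = 1.006

SG = 1.006


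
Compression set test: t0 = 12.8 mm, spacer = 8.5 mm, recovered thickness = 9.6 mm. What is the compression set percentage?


CS = (t0 - recovered) / (t0 - ts) * 100
= (12.8 - 9.6) / (12.8 - 8.5) * 100
= 3.2 / 4.3 * 100
= 74.4%

74.4%


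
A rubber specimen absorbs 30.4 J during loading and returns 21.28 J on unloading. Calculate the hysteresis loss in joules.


Hysteresis loss = loading - unloading
= 30.4 - 21.28
= 9.12 J

9.12 J


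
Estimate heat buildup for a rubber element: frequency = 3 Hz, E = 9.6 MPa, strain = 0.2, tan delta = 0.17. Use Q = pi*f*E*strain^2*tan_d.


Q = pi * f * E * strain^2 * tan_d
= pi * 3 * 9.6 * 0.2^2 * 0.17
= pi * 3 * 9.6 * 0.0400 * 0.17
= 0.6152

Q = 0.6152


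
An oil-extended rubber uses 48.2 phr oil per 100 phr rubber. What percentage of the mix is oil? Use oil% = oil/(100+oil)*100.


Oil % = oil / (100 + oil) * 100
= 48.2 / (100 + 48.2) * 100
= 48.2 / 148.2 * 100
= 32.52%

32.52%


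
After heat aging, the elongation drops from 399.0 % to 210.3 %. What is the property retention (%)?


Retention = aged / original * 100
= 210.3 / 399.0 * 100
= 52.7%

52.7%


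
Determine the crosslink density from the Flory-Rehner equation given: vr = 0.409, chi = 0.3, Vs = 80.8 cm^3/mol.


ln(1 - vr) = ln(1 - 0.409) = -0.5259
Numerator = -((-0.5259) + 0.409 + 0.3 * 0.409^2) = 0.0668
Denominator = 80.8 * (0.409^(1/3) - 0.409/2) = 43.4535
nu = 0.0668 / 43.4535 = 0.0015 mol/cm^3

0.0015 mol/cm^3


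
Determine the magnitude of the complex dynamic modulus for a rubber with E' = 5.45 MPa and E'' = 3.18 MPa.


|E*| = sqrt(E'^2 + E''^2)
= sqrt(5.45^2 + 3.18^2)
= sqrt(29.7025 + 10.1124)
= 6.31 MPa

6.31 MPa


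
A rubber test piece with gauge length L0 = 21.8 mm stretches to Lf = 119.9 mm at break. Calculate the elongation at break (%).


Elongation = (Lf - L0) / L0 * 100
= (119.9 - 21.8) / 21.8 * 100
= 98.1 / 21.8 * 100
= 450.0%

450.0%


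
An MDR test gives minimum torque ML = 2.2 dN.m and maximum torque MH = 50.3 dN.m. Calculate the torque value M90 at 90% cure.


M90 = ML + 0.9 * (MH - ML)
M90 = 2.2 + 0.9 * (50.3 - 2.2)
M90 = 2.2 + 0.9 * 48.1
M90 = 45.49 dN.m

45.49 dN.m


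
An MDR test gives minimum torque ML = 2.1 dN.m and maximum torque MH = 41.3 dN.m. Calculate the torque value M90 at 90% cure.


M90 = ML + 0.9 * (MH - ML)
M90 = 2.1 + 0.9 * (41.3 - 2.1)
M90 = 2.1 + 0.9 * 39.2
M90 = 37.38 dN.m

37.38 dN.m


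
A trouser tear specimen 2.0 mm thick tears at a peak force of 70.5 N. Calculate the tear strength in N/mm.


Tear strength = force / thickness
= 70.5 / 2.0
= 35.25 N/mm

35.25 N/mm


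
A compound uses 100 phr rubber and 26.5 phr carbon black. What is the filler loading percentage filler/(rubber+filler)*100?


Filler % = filler / (rubber + filler) * 100
= 26.5 / (100 + 26.5) * 100
= 26.5 / 126.5 * 100
= 20.95%

20.95%


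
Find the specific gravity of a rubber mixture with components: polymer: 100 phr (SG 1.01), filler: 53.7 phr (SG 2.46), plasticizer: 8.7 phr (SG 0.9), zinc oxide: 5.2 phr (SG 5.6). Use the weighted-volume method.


Sum of weights = 167.6
Volume contributions:
  polymer: 100/1.01 = 99.0099
  filler: 53.7/2.46 = 21.8293
  plasticizer: 8.7/0.9 = 9.6667
  zinc oxide: 5.2/5.6 = 0.9286
Sum of volumes = 131.4344
SG = 167.6 / 131.4344 = 1.275

SG = 1.275


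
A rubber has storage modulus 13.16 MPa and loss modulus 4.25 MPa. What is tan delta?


tan delta = E'' / E'
= 4.25 / 13.16
= 0.3229

tan delta = 0.3229


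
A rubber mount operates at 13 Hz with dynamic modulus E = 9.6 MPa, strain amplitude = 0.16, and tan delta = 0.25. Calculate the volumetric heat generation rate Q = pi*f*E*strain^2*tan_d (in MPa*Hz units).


Q = pi * f * E * strain^2 * tan_d
= pi * 13 * 9.6 * 0.16^2 * 0.25
= pi * 13 * 9.6 * 0.0256 * 0.25
= 2.5093

Q = 2.5093


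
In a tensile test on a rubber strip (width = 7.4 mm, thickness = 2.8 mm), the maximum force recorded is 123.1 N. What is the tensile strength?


Area = width * thickness = 7.4 * 2.8 = 20.72 mm^2
TS = force / area = 123.1 / 20.72 = 5.94 MPa

5.94 MPa


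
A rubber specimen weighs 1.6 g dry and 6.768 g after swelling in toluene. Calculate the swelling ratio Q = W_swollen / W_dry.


Q = W_swollen / W_dry
Q = 6.768 / 1.6
Q = 4.23

Q = 4.23


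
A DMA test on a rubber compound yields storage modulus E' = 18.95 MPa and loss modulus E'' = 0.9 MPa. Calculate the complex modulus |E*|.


|E*| = sqrt(E'^2 + E''^2)
= sqrt(18.95^2 + 0.9^2)
= sqrt(359.1025 + 0.8100)
= 18.971 MPa

18.971 MPa


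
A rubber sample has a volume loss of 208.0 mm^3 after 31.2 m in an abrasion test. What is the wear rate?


Rate = volume_loss / distance
= 208.0 / 31.2
= 6.667 mm^3/m

6.667 mm^3/m


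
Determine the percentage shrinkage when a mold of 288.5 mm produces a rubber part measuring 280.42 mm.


Shrinkage = (mold - part) / mold * 100
= (288.5 - 280.42) / 288.5 * 100
= 8.08 / 288.5 * 100
= 2.8%

2.8%


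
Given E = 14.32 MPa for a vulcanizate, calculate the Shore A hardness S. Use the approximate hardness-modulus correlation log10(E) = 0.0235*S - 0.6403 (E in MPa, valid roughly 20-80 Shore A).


log10(E) = 0.0235*S - 0.6403  =>  S = (log10(E) + 0.6403) / 0.0235
log10(14.32) = 1.155943
S = (1.155943 + 0.6403) / 0.0235 = 1.796243 / 0.0235
S = 76.4

Shore A = 76.4


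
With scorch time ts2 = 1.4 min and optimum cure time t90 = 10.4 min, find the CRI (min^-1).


CRI = 100 / (t90 - ts2)
= 100 / (10.4 - 1.4)
= 100 / 9.0
= 11.11 min^-1

11.11 min^-1


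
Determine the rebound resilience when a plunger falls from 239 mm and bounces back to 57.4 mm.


Resilience = h_rebound / h_drop * 100
= 57.4 / 239 * 100
= 24.0%

24.0%


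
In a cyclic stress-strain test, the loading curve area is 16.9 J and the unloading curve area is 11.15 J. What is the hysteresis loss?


Hysteresis loss = loading - unloading
= 16.9 - 11.15
= 5.75 J

5.75 J


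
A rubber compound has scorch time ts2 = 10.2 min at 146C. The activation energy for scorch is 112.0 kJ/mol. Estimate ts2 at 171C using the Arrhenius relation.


Convert temperatures: T1 = 146 + 273.15 = 419.15 K, T2 = 171 + 273.15 = 444.15 K
ts2_new = 10.2 * exp(112000 / 8.314 * (1/444.15 - 1/419.15))
1/T2 - 1/T1 = -1.3429e-04
ts2_new = 1.67 min

1.67 min


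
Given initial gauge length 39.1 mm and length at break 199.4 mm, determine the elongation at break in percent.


Elongation = (Lf - L0) / L0 * 100
= (199.4 - 39.1) / 39.1 * 100
= 160.3 / 39.1 * 100
= 410.0%

410.0%


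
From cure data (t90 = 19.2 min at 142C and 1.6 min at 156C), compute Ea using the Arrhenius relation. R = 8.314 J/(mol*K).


T1 = 415.15 K, T2 = 429.15 K
1/T1 - 1/T2 = 7.8580e-05
ln(t1/t2) = ln(19.2/1.6) = 2.4849
Ea = 8.314 * 2.4849 / 7.8580e-05 = 262909.4653 J/mol
Ea = 262.91 kJ/mol

262.91 kJ/mol


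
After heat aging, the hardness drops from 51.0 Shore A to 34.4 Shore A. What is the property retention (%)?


Retention = aged / original * 100
= 34.4 / 51.0 * 100
= 67.5%

67.5%


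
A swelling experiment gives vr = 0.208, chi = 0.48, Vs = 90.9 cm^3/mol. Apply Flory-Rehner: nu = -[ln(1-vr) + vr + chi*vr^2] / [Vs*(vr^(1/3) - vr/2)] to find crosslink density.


ln(1 - vr) = ln(1 - 0.208) = -0.2332
Numerator = -((-0.2332) + 0.208 + 0.48 * 0.208^2) = 0.0044
Denominator = 90.9 * (0.208^(1/3) - 0.208/2) = 44.4046
nu = 0.0044 / 44.4046 = 9.9701e-05 mol/cm^3

9.9701e-05 mol/cm^3


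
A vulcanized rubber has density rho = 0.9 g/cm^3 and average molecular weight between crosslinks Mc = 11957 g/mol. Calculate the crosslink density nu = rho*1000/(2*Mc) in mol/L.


nu = rho * 1000 / (2 * Mc)
nu = 0.9 * 1000 / (2 * 11957)
nu = 900.0 / 23914
nu = 0.0376 mol/L

0.0376 mol/L


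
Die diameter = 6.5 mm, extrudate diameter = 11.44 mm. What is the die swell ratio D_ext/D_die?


Die swell ratio = D_extrudate / D_die
= 11.44 / 6.5
= 1.76

Die swell = 1.76


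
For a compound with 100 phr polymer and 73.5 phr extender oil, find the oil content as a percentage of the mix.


Oil % = oil / (100 + oil) * 100
= 73.5 / (100 + 73.5) * 100
= 73.5 / 173.5 * 100
= 42.36%

42.36%


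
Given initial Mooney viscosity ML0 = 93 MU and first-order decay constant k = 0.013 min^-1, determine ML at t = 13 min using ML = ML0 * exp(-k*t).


ML = ML0 * exp(-k * t)
ML = 93 * exp(-0.013 * 13)
ML = 93 * 0.8445
ML = 78.54 MU

78.54 MU


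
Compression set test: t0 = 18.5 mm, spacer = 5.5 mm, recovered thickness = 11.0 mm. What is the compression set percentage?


CS = (t0 - recovered) / (t0 - ts) * 100
= (18.5 - 11.0) / (18.5 - 5.5) * 100
= 7.5 / 13.0 * 100
= 57.7%

57.7%


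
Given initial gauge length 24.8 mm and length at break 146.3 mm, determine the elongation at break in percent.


Elongation = (Lf - L0) / L0 * 100
= (146.3 - 24.8) / 24.8 * 100
= 121.5 / 24.8 * 100
= 489.9%

489.9%


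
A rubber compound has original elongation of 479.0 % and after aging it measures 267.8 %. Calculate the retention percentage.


Retention = aged / original * 100
= 267.8 / 479.0 * 100
= 55.9%

55.9%


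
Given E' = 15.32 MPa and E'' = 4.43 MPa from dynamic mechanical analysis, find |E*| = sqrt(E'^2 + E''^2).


|E*| = sqrt(E'^2 + E''^2)
= sqrt(15.32^2 + 4.43^2)
= sqrt(234.7024 + 19.6249)
= 15.948 MPa

15.948 MPa


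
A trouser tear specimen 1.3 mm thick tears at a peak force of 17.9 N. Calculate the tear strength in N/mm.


Tear strength = force / thickness
= 17.9 / 1.3
= 13.77 N/mm

13.77 N/mm


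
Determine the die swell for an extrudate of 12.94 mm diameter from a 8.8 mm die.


Die swell ratio = D_extrudate / D_die
= 12.94 / 8.8
= 1.47

Die swell = 1.47


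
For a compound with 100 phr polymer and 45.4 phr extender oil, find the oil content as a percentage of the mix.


Oil % = oil / (100 + oil) * 100
= 45.4 / (100 + 45.4) * 100
= 45.4 / 145.4 * 100
= 31.22%

31.22%


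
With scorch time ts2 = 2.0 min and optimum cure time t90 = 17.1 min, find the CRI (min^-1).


CRI = 100 / (t90 - ts2)
= 100 / (17.1 - 2.0)
= 100 / 15.1
= 6.62 min^-1

6.62 min^-1


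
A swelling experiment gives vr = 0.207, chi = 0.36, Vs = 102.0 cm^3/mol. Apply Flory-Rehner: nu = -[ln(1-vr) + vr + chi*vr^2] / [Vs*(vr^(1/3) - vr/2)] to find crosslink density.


ln(1 - vr) = ln(1 - 0.207) = -0.2319
Numerator = -((-0.2319) + 0.207 + 0.36 * 0.207^2) = 0.0095
Denominator = 102.0 * (0.207^(1/3) - 0.207/2) = 49.7809
nu = 0.0095 / 49.7809 = 1.9097e-04 mol/cm^3

1.9097e-04 mol/cm^3


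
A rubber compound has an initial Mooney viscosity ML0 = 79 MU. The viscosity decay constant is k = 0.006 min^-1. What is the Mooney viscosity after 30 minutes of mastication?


ML = ML0 * exp(-k * t)
ML = 79 * exp(-0.006 * 30)
ML = 79 * 0.8353
ML = 65.99 MU

65.99 MU


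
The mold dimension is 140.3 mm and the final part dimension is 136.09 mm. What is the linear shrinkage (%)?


Shrinkage = (mold - part) / mold * 100
= (140.3 - 136.09) / 140.3 * 100
= 4.21 / 140.3 * 100
= 3.0%

3.0%


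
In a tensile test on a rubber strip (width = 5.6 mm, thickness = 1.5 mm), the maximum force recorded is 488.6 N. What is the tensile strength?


Area = width * thickness = 5.6 * 1.5 = 8.4 mm^2
TS = force / area = 488.6 / 8.4 = 58.17 MPa

58.17 MPa


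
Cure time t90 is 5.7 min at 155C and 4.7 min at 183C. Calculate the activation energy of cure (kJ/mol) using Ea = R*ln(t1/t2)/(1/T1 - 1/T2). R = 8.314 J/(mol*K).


T1 = 428.15 K, T2 = 456.15 K
1/T1 - 1/T2 = 1.4337e-04
ln(t1/t2) = ln(5.7/4.7) = 0.1929
Ea = 8.314 * 0.1929 / 1.4337e-04 = 11186.5482 J/mol
Ea = 11.19 kJ/mol

11.19 kJ/mol


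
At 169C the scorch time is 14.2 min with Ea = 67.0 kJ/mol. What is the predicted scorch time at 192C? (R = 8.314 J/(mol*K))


Convert temperatures: T1 = 169 + 273.15 = 442.15 K, T2 = 192 + 273.15 = 465.15 K
ts2_new = 14.2 * exp(67000 / 8.314 * (1/465.15 - 1/442.15))
1/T2 - 1/T1 = -1.1183e-04
ts2_new = 5.77 min

5.77 min


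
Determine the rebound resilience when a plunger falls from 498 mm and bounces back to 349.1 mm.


Resilience = h_rebound / h_drop * 100
= 349.1 / 498 * 100
= 70.1%

70.1%


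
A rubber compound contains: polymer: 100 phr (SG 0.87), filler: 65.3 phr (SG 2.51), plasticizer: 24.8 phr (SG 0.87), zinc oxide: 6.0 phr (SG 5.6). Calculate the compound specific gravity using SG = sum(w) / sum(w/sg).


Sum of weights = 196.1
Volume contributions:
  polymer: 100/0.87 = 114.9425
  filler: 65.3/2.51 = 26.0159
  plasticizer: 24.8/0.87 = 28.5057
  zinc oxide: 6.0/5.6 = 1.0714
Sum of volumes = 170.5356
SG = 196.1 / 170.5356 = 1.15

SG = 1.15
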